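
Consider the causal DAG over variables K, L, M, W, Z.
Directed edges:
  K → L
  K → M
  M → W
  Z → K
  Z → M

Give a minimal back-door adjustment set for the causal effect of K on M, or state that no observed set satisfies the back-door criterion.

desc(K)\{K}={L,M,W}; candidates ⊆ {Z}.
size 0: {}; under {} K still reaches {M,W,Z} ∋ M.
{Z}: K⊥M given {Z} in G with K→· removed — back-door holds.

K→M: minimal back-door set {Z}.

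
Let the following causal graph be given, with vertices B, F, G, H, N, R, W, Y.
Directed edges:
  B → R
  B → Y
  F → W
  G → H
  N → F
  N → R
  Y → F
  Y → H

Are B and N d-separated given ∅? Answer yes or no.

Bayes-Ball from B | ∅ reaches {F,H,R,W,Y}.
N ∉ reach(B|∅) ⇒ B ⊥ N | ∅.

Yes — B ⊥ N | ∅.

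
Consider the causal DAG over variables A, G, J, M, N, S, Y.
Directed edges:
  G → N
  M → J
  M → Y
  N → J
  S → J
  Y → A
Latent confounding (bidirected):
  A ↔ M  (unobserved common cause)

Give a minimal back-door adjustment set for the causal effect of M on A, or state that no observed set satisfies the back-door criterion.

desc(M)\{M}={A,J,Y}; candidates ⊆ {G,N,S}.
M↔A: latent back-door arc(s) into M.
size 0: {}; under {} M still reaches {A} ∋ A.
size 1: {G}, {N}, {S}; under {G} M still reaches {A} ∋ A.
size 2: {G,N}, {G,S}, {N,S}; under {G,N} M still reaches {A} ∋ A.
M↔A cannot be blocked by any observed set — no back-door set.

M→A: no observed back-door set.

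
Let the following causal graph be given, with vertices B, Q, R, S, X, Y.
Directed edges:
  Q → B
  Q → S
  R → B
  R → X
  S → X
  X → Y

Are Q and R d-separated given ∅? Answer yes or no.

Bayes-Ball from Q | ∅ reaches {B,S,X,Y}.
R ∉ reach(Q|∅) ⇒ Q ⊥ R | ∅.

Yes — Q ⊥ R | ∅.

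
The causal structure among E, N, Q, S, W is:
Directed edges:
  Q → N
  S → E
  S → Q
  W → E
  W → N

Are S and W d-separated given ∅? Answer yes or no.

Yes — S ⊥ W | ∅.

Bayes-Ball from S | ∅ reaches {E,N,Q}.
W ∉ reach(S|∅) ⇒ S ⊥ W | ∅.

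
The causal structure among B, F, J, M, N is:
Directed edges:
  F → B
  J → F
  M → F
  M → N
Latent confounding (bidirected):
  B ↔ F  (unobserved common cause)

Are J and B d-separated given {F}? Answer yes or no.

No — J and B are d-connected given {F}.

Bayes-Ball from J | {F} reaches {B,M,N}.
B ∈ reach(J|{F}) ⇒ J ⊥̸ B | {F}.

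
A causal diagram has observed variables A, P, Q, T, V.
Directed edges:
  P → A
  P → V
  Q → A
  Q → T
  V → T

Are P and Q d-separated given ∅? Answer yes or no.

Yes — P ⊥ Q | ∅.

Bayes-Ball from P | ∅ reaches {A,T,V}.
Q ∉ reach(P|∅) ⇒ P ⊥ Q | ∅.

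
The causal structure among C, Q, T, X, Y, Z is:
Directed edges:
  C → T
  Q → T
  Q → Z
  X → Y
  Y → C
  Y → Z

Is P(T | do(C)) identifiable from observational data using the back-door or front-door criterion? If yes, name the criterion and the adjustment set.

P(T|do(C)): backdoor, adjust for ∅.

desc(C)\{C}={T}; candidates ⊆ {Q,X,Y,Z}.
∅: C⊥T given ∅ in G with C→· removed — back-door holds.
P(T|do(C)) = P(T|C) — no adjustment needed.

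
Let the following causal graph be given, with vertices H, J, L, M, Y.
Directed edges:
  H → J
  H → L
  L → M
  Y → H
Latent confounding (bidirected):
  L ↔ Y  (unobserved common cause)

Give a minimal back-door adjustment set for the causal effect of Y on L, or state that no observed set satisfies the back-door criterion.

Y→L: no observed back-door set.

desc(Y)\{Y}={H,J,L,M}; candidates ⊆ {—}.
Y↔L: latent back-door arc(s) into Y.
size 0: {}; under {} Y still reaches {L,M} ∋ L.
Y↔L cannot be blocked by any observed set — no back-door set.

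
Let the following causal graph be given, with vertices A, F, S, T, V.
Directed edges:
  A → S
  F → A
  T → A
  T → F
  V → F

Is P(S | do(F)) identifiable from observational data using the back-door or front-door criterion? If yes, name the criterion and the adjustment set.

P(S|do(F)): backdoor, adjust for {T}.

desc(F)\{F}={A,S}; candidates ⊆ {T,V}.
size 0: {}; under {} F still reaches {A,S,T,V} ∋ S.
{T}: F⊥S given {T} in G with F→· removed — back-door holds.
P(S|do(F)) = Σ_{T} P(S|F,T)·P(T).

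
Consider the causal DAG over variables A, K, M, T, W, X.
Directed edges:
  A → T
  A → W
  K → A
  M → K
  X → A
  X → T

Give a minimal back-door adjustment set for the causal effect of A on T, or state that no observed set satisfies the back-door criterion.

desc(A)\{A}={T,W}; candidates ⊆ {K,M,X}.
size 0: {}; under {} A still reaches {K,M,T,X} ∋ T.
{X}: A⊥T given {X} in G with A→· removed — back-door holds.

A→T: minimal back-door set {X}.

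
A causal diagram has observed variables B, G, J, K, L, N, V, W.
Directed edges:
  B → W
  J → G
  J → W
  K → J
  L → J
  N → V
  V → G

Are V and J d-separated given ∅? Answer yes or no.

Bayes-Ball from V | ∅ reaches {G,N}.
J ∉ reach(V|∅) ⇒ V ⊥ J | ∅.

Yes — V ⊥ J | ∅.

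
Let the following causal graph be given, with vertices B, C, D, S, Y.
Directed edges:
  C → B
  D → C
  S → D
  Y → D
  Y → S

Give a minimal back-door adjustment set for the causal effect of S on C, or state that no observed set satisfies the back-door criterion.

desc(S)\{S}={B,C,D}; candidates ⊆ {Y}.
size 0: {}; under {} S still reaches {B,C,D,Y} ∋ C.
{Y}: S⊥C given {Y} in G with S→· removed — back-door holds.

S→C: minimal back-door set {Y}.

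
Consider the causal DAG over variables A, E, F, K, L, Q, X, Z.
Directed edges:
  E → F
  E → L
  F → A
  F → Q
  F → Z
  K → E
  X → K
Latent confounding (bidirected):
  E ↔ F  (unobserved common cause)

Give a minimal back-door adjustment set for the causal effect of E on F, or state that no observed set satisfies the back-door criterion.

E→F: no observed back-door set.

desc(E)\{E}={A,F,L,Q,Z}; candidates ⊆ {K,X}.
E↔F: latent back-door arc(s) into E.
size 0: {}; under {} E still reaches {A,F,K,Q,X,Z} ∋ F.
size 1: {K}, {X}; under {K} E still reaches {A,F,Q,Z} ∋ F.
size 2: {K,X}; under {K,X} E still reaches {A,F,Q,Z} ∋ F.
E↔F cannot be blocked by any observed set — no back-door set.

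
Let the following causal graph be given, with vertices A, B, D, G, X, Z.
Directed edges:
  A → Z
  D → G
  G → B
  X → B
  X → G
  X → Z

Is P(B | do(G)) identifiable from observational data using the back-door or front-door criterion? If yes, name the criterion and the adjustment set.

P(B|do(G)): backdoor, adjust for {X}.

desc(G)\{G}={B}; candidates ⊆ {A,D,X,Z}.
size 0: {}; under {} G still reaches {B,D,X,Z} ∋ B.
{X}: G⊥B given {X} in G with G→· removed — back-door holds.
P(B|do(G)) = Σ_{X} P(B|G,X)·P(X).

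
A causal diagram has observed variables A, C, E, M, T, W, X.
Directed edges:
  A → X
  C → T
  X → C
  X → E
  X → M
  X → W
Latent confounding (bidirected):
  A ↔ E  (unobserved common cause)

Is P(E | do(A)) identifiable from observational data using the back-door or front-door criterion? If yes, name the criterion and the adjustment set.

P(E|do(A)): frontdoor, adjust for {X}.

desc(A)\{A}={C,E,M,T,W,X}; candidates ⊆ {—}.
A↔E: latent back-door arc(s) into A.
size 0: {}; under {} A still reaches {E} ∋ E.
A↔E cannot be blocked by any observed set — no back-door set.
{X}: (i) intercepts every directed A→E path; (ii) no back-door A→{X}; (iii) {A} blocks every back-door {X}→E. Front-door holds.
P(E|do(A)) = Σ_{X} P(X|A) Σ_{A'} P(E|X,A')P(A').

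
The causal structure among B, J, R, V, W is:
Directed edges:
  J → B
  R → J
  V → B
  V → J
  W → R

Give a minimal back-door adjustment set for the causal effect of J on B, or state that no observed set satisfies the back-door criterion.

desc(J)\{J}={B}; candidates ⊆ {R,V,W}.
size 0: {}; under {} J still reaches {B,R,V,W} ∋ B.
{V}: J⊥B given {V} in G with J→· removed — back-door holds.

J→B: minimal back-door set {V}.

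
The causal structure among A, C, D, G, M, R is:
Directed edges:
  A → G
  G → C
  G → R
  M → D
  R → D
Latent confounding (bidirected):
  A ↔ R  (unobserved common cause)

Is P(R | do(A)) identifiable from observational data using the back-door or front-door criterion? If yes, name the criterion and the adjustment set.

desc(A)\{A}={C,D,G,R}; candidates ⊆ {M}.
A↔R: latent back-door arc(s) into A.
size 0: {}; under {} A still reaches {D,R} ∋ R.
size 1: {M}; under {M} A still reaches {D,R} ∋ R.
A↔R cannot be blocked by any observed set — no back-door set.
{G}: (i) intercepts every directed A→R path; (ii) no back-door A→{G}; (iii) {A} blocks every back-door {G}→R. Front-door holds.
P(R|do(A)) = Σ_{G} P(G|A) Σ_{A'} P(R|G,A')P(A').

P(R|do(A)): frontdoor, adjust for {G}.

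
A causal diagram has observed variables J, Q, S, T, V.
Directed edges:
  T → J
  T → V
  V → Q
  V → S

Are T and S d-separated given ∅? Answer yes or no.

Bayes-Ball from T | ∅ reaches {J,Q,S,V}.
S ∈ reach(T|∅) ⇒ T ⊥̸ S | ∅.

No — T and S are d-connected given ∅.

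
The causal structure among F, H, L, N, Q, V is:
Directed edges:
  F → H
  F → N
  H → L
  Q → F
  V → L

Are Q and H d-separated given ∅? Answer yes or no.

Bayes-Ball from Q | ∅ reaches {F,H,L,N}.
H ∈ reach(Q|∅) ⇒ Q ⊥̸ H | ∅.

No — Q and H are d-connected given ∅.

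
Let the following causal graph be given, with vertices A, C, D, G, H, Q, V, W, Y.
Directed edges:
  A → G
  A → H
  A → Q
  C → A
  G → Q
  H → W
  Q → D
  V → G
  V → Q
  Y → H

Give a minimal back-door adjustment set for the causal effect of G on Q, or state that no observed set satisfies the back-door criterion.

G→Q: minimal back-door set {A, V}.

desc(G)\{G}={D,Q}; candidates ⊆ {A,C,H,V,W,Y}.
size 0: {}; under {} G still reaches {A,C,D,H,Q,V,W} ∋ Q.
size 1: {A}, {C}, {H} …(+3); under {A} G still reaches {D,Q,V} ∋ Q.
{A,V}: G⊥Q given {A,V} in G with G→· removed — back-door holds.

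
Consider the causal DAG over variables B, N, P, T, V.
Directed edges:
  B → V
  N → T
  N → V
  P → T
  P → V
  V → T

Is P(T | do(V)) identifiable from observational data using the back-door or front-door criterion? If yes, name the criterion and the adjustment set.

P(T|do(V)): backdoor, adjust for {N, P}.

desc(V)\{V}={T}; candidates ⊆ {B,N,P}.
size 0: {}; under {} V still reaches {B,N,P,T} ∋ T.
size 1: {B}, {N}, {P}; under {B} V still reaches {N,P,T} ∋ T.
{N,P}: V⊥T given {N,P} in G with V→· removed — back-door holds.
P(T|do(V)) = Σ_{N,P} P(T|V,N,P)·P(N,P).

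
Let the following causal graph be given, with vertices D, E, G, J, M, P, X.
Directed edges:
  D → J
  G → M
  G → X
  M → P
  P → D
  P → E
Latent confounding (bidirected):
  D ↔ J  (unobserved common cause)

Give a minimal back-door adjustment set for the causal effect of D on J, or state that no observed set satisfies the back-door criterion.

desc(D)\{D}={J}; candidates ⊆ {E,G,M,P,X}.
D↔J: latent back-door arc(s) into D.
size 0: {}; under {} D still reaches {E,G,J,M,P,X} ∋ J.
size 1: {E}, {G}, {M} …(+2); under {E} D still reaches {G,J,M,P,X} ∋ J.
size 2: {E,G}, {E,M}, {E,P} …(+7); under {E,G} D still reaches {J,M,P} ∋ J.
D↔J cannot be blocked by any observed set — no back-door set.

D→J: no observed back-door set.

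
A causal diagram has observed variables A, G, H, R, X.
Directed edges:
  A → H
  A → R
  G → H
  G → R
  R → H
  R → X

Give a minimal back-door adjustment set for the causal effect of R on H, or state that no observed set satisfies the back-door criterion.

R→H: minimal back-door set {A, G}.

desc(R)\{R}={H,X}; candidates ⊆ {A,G}.
size 0: {}; under {} R still reaches {A,G,H} ∋ H.
size 1: {A}, {G}; under {A} R still reaches {G,H} ∋ H.
{A,G}: R⊥H given {A,G} in G with R→· removed — back-door holds.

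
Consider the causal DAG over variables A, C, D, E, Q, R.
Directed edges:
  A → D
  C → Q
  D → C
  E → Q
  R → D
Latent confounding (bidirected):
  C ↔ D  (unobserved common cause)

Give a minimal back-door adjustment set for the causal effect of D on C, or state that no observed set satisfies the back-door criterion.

D→C: no observed back-door set.

desc(D)\{D}={C,Q}; candidates ⊆ {A,E,R}.
D↔C: latent back-door arc(s) into D.
size 0: {}; under {} D still reaches {A,C,Q,R} ∋ C.
size 1: {A}, {E}, {R}; under {A} D still reaches {C,Q,R} ∋ C.
size 2: {A,E}, {A,R}, {E,R}; under {A,E} D still reaches {C,Q,R} ∋ C.
D↔C cannot be blocked by any observed set — no back-door set.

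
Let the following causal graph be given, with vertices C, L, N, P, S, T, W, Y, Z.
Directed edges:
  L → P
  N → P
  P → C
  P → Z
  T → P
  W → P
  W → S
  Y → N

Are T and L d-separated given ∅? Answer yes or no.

Yes — T ⊥ L | ∅.

Bayes-Ball from T | ∅ reaches {C,P,Z}.
L ∉ reach(T|∅) ⇒ T ⊥ L | ∅.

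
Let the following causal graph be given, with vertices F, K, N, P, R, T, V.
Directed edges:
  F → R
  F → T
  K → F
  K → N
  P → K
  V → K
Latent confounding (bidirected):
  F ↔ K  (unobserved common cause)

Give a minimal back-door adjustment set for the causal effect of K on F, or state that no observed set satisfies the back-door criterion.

desc(K)\{K}={F,N,R,T}; candidates ⊆ {P,V}.
K↔F: latent back-door arc(s) into K.
size 0: {}; under {} K still reaches {F,P,R,T,V} ∋ F.
size 1: {P}, {V}; under {P} K still reaches {F,R,T,V} ∋ F.
size 2: {P,V}; under {P,V} K still reaches {F,R,T} ∋ F.
K↔F cannot be blocked by any observed set — no back-door set.

K→F: no observed back-door set.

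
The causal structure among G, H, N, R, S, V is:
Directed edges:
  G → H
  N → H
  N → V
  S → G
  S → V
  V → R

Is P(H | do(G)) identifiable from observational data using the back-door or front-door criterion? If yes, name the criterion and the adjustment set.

desc(G)\{G}={H}; candidates ⊆ {N,R,S,V}.
∅: G⊥H given ∅ in G with G→· removed — back-door holds.
P(H|do(G)) = P(H|G) — no adjustment needed.

P(H|do(G)): backdoor, adjust for ∅.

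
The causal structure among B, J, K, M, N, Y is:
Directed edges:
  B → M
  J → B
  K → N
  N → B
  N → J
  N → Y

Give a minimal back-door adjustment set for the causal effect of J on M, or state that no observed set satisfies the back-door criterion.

desc(J)\{J}={B,M}; candidates ⊆ {K,N,Y}.
size 0: {}; under {} J still reaches {B,K,M,N,Y} ∋ M.
{N}: J⊥M given {N} in G with J→· removed — back-door holds.

J→M: minimal back-door set {N}.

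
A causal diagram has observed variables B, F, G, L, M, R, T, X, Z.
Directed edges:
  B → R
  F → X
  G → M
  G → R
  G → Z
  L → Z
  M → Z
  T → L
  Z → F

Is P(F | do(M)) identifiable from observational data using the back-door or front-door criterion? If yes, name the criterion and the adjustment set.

P(F|do(M)): backdoor, adjust for {G}.

desc(M)\{M}={F,X,Z}; candidates ⊆ {B,G,L,R,T}.
size 0: {}; under {} M still reaches {F,G,R,X,Z} ∋ F.
{G}: M⊥F given {G} in G with M→· removed — back-door holds.
P(F|do(M)) = Σ_{G} P(F|M,G)·P(G).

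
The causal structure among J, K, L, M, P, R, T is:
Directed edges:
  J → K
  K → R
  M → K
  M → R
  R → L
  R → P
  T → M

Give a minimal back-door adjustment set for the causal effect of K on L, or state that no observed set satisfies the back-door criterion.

K→L: minimal back-door set {M}.

desc(K)\{K}={L,P,R}; candidates ⊆ {J,M,T}.
size 0: {}; under {} K still reaches {J,L,M,P,R,T} ∋ L.
{M}: K⊥L given {M} in G with K→· removed — back-door holds.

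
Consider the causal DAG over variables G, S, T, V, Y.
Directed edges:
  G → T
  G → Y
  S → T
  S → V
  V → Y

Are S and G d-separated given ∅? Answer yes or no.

Bayes-Ball from S | ∅ reaches {T,V,Y}.
G ∉ reach(S|∅) ⇒ S ⊥ G | ∅.

Yes — S ⊥ G | ∅.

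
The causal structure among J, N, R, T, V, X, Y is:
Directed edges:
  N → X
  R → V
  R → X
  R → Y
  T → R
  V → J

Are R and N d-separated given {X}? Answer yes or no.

No — R and N are d-connected given {X}.

Bayes-Ball from R | {X} reaches {J,N,T,V,Y}.
N ∈ reach(R|{X}) ⇒ R ⊥̸ N | {X}.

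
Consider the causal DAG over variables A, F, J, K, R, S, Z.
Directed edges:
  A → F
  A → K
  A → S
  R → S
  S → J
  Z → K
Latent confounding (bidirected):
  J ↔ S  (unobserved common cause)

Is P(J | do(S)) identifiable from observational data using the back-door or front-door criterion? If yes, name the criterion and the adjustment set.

desc(S)\{S}={J}; candidates ⊆ {A,F,K,R,Z}.
S↔J: latent back-door arc(s) into S.
size 0: {}; under {} S still reaches {A,F,J,K,R} ∋ J.
size 1: {A}, {F}, {K} …(+2); under {A} S still reaches {J,R} ∋ J.
size 2: {A,F}, {A,K}, {A,R} …(+7); under {A,F} S still reaches {J,R} ∋ J.
S↔J cannot be blocked by any observed set — no back-door set.
No mediator lies on a directed S→…→J path.
Neither criterion identifies P(J|do(S)) in this graph.

P(J|do(S)): not identifiable (no BD/FD set).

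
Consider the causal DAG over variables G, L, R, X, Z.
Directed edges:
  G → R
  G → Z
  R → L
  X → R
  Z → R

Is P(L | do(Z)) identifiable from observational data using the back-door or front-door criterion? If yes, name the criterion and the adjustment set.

P(L|do(Z)): backdoor, adjust for {G}.

desc(Z)\{Z}={L,R}; candidates ⊆ {G,X}.
size 0: {}; under {} Z still reaches {G,L,R} ∋ L.
{G}: Z⊥L given {G} in G with Z→· removed — back-door holds.
P(L|do(Z)) = Σ_{G} P(L|Z,G)·P(G).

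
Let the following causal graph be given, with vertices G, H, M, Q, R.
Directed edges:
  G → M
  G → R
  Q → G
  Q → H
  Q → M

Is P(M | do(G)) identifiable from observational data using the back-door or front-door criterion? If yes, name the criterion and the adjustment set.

desc(G)\{G}={M,R}; candidates ⊆ {H,Q}.
size 0: {}; under {} G still reaches {H,M,Q} ∋ M.
{Q}: G⊥M given {Q} in G with G→· removed — back-door holds.
P(M|do(G)) = Σ_{Q} P(M|G,Q)·P(Q).

P(M|do(G)): backdoor, adjust for {Q}.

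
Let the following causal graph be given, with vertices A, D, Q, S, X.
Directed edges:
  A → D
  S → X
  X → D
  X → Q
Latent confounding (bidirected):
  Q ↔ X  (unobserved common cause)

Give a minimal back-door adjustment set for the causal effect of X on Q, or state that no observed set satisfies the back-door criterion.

X→Q: no observed back-door set.

desc(X)\{X}={D,Q}; candidates ⊆ {A,S}.
X↔Q: latent back-door arc(s) into X.
size 0: {}; under {} X still reaches {Q,S} ∋ Q.
size 1: {A}, {S}; under {A} X still reaches {Q,S} ∋ Q.
size 2: {A,S}; under {A,S} X still reaches {Q} ∋ Q.
X↔Q cannot be blocked by any observed set — no back-door set.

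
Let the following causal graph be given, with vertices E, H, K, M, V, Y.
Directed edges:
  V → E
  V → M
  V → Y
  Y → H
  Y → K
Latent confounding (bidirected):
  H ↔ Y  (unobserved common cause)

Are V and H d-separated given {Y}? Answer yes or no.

No — V and H are d-connected given {Y}.

Bayes-Ball from V | {Y} reaches {E,H,M}.
H ∈ reach(V|{Y}) ⇒ V ⊥̸ H | {Y}.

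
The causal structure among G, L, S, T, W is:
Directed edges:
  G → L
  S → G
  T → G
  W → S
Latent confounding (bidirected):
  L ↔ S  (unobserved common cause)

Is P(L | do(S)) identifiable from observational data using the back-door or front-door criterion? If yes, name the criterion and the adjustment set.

P(L|do(S)): frontdoor, adjust for {G}.

desc(S)\{S}={G,L}; candidates ⊆ {T,W}.
S↔L: latent back-door arc(s) into S.
size 0: {}; under {} S still reaches {L,W} ∋ L.
size 1: {T}, {W}; under {T} S still reaches {L,W} ∋ L.
size 2: {T,W}; under {T,W} S still reaches {L} ∋ L.
S↔L cannot be blocked by any observed set — no back-door set.
{G}: (i) intercepts every directed S→L path; (ii) no back-door S→{G}; (iii) {S} blocks every back-door {G}→L. Front-door holds.
P(L|do(S)) = Σ_{G} P(G|S) Σ_{S'} P(L|G,S')P(S').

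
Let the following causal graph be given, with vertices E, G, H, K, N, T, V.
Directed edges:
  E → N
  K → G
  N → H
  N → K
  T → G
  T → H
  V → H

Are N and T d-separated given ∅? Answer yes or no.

Yes — N ⊥ T | ∅.

Bayes-Ball from N | ∅ reaches {E,G,H,K}.
T ∉ reach(N|∅) ⇒ N ⊥ T | ∅.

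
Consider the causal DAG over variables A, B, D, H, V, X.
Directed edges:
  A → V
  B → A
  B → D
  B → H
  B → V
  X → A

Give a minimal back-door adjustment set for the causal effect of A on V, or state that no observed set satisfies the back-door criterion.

desc(A)\{A}={V}; candidates ⊆ {B,D,H,X}.
size 0: {}; under {} A still reaches {B,D,H,V,X} ∋ V.
{B}: A⊥V given {B} in G with A→· removed — back-door holds.

A→V: minimal back-door set {B}.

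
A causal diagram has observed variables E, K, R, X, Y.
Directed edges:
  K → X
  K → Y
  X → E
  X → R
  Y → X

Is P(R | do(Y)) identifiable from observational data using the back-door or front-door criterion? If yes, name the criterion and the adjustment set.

P(R|do(Y)): backdoor, adjust for {K}.

desc(Y)\{Y}={E,R,X}; candidates ⊆ {K}.
size 0: {}; under {} Y still reaches {E,K,R,X} ∋ R.
{K}: Y⊥R given {K} in G with Y→· removed — back-door holds.
P(R|do(Y)) = Σ_{K} P(R|Y,K)·P(K).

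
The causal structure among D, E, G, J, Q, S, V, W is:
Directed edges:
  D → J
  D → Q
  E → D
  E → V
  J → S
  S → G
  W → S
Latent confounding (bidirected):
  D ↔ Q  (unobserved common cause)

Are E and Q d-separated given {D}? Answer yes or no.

Bayes-Ball from E | {D} reaches {Q,V}.
Q ∈ reach(E|{D}) ⇒ E ⊥̸ Q | {D}.

No — E and Q are d-connected given {D}.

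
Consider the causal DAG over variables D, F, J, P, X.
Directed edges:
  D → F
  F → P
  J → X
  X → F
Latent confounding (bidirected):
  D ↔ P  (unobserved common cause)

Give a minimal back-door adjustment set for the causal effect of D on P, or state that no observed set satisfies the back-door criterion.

desc(D)\{D}={F,P}; candidates ⊆ {J,X}.
D↔P: latent back-door arc(s) into D.
size 0: {}; under {} D still reaches {P} ∋ P.
size 1: {J}, {X}; under {J} D still reaches {P} ∋ P.
size 2: {J,X}; under {J,X} D still reaches {P} ∋ P.
D↔P cannot be blocked by any observed set — no back-door set.

D→P: no observed back-door set.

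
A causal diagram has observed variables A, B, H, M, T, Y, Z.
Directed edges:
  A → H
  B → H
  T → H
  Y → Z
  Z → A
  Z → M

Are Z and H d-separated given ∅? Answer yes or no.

No — Z and H are d-connected given ∅.

Bayes-Ball from Z | ∅ reaches {A,H,M,Y}.
H ∈ reach(Z|∅) ⇒ Z ⊥̸ H | ∅.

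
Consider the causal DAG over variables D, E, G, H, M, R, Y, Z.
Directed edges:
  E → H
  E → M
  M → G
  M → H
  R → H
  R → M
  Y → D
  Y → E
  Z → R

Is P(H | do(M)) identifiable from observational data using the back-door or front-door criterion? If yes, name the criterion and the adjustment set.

P(H|do(M)): backdoor, adjust for {E, R}.

desc(M)\{M}={G,H}; candidates ⊆ {D,E,R,Y,Z}.
size 0: {}; under {} M still reaches {D,E,H,R,Y,Z} ∋ H.
size 1: {D}, {E}, {R} …(+2); under {D} M still reaches {E,H,R,Y,Z} ∋ H.
{E,R}: M⊥H given {E,R} in G with M→· removed — back-door holds.
P(H|do(M)) = Σ_{E,R} P(H|M,E,R)·P(E,R).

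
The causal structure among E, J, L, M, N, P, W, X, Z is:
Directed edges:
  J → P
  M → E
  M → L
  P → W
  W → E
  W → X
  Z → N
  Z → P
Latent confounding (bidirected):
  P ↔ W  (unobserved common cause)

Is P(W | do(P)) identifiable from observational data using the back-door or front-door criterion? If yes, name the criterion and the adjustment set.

P(W|do(P)): not identifiable (no BD/FD set).

desc(P)\{P}={E,W,X}; candidates ⊆ {J,L,M,N,Z}.
P↔W: latent back-door arc(s) into P.
size 0: {}; under {} P still reaches {E,J,N,W,X,Z} ∋ W.
size 1: {J}, {L}, {M} …(+2); under {J} P still reaches {E,N,W,X,Z} ∋ W.
size 2: {J,L}, {J,M}, {J,N} …(+7); under {J,L} P still reaches {E,N,W,X,Z} ∋ W.
P↔W cannot be blocked by any observed set — no back-door set.
No mediator lies on a directed P→…→W path.
Neither criterion identifies P(W|do(P)) in this graph.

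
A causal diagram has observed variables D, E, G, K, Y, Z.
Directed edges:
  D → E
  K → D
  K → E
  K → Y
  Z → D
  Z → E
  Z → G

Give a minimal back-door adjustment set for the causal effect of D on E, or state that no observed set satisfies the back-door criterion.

desc(D)\{D}={E}; candidates ⊆ {G,K,Y,Z}.
size 0: {}; under {} D still reaches {E,G,K,Y,Z} ∋ E.
size 1: {G}, {K}, {Y} …(+1); under {G} D still reaches {E,K,Y,Z} ∋ E.
{K,Z}: D⊥E given {K,Z} in G with D→· removed — back-door holds.

D→E: minimal back-door set {K, Z}.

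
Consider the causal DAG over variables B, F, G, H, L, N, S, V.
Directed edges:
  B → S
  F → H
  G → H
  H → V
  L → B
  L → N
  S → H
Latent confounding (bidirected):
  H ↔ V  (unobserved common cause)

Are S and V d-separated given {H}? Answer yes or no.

Bayes-Ball from S | {H} reaches {B,F,G,L,N,V}.
V ∈ reach(S|{H}) ⇒ S ⊥̸ V | {H}.

No — S and V are d-connected given {H}.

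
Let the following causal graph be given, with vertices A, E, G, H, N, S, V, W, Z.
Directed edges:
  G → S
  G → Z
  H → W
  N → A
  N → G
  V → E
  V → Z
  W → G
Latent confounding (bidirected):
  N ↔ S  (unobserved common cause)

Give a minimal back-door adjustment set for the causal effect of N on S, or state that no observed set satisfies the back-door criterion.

desc(N)\{N}={A,G,S,Z}; candidates ⊆ {E,H,V,W}.
N↔S: latent back-door arc(s) into N.
size 0: {}; under {} N still reaches {S} ∋ S.
size 1: {E}, {H}, {V} …(+1); under {E} N still reaches {S} ∋ S.
size 2: {E,H}, {E,V}, {E,W} …(+3); under {E,H} N still reaches {S} ∋ S.
N↔S cannot be blocked by any observed set — no back-door set.

N→S: no observed back-door set.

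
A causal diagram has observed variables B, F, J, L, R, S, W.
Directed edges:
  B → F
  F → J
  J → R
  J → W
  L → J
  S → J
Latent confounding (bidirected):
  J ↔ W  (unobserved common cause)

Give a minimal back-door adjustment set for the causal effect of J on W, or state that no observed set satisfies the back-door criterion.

J→W: no observed back-door set.

desc(J)\{J}={R,W}; candidates ⊆ {B,F,L,S}.
J↔W: latent back-door arc(s) into J.
size 0: {}; under {} J still reaches {B,F,L,S,W} ∋ W.
size 1: {B}, {F}, {L} …(+1); under {B} J still reaches {F,L,S,W} ∋ W.
size 2: {B,F}, {B,L}, {B,S} …(+3); under {B,F} J still reaches {L,S,W} ∋ W.
J↔W cannot be blocked by any observed set — no back-door set.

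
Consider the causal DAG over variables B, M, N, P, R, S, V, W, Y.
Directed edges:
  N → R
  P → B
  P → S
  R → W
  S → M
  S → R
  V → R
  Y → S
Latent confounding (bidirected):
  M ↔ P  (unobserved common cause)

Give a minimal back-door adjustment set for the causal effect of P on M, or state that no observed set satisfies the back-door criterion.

desc(P)\{P}={B,M,R,S,W}; candidates ⊆ {N,V,Y}.
P↔M: latent back-door arc(s) into P.
size 0: {}; under {} P still reaches {M} ∋ M.
size 1: {N}, {V}, {Y}; under {N} P still reaches {M} ∋ M.
size 2: {N,V}, {N,Y}, {V,Y}; under {N,V} P still reaches {M} ∋ M.
P↔M cannot be blocked by any observed set — no back-door set.

P→M: no observed back-door set.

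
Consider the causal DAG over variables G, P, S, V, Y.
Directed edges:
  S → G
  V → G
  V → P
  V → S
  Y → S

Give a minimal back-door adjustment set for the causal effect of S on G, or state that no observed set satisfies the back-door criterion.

desc(S)\{S}={G}; candidates ⊆ {P,V,Y}.
size 0: {}; under {} S still reaches {G,P,V,Y} ∋ G.
{V}: S⊥G given {V} in G with S→· removed — back-door holds.

S→G: minimal back-door set {V}.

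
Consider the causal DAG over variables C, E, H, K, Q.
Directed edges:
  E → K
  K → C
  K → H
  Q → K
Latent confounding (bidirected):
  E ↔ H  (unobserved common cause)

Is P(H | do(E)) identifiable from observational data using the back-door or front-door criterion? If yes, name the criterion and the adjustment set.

desc(E)\{E}={C,H,K}; candidates ⊆ {Q}.
E↔H: latent back-door arc(s) into E.
size 0: {}; under {} E still reaches {H} ∋ H.
size 1: {Q}; under {Q} E still reaches {H} ∋ H.
E↔H cannot be blocked by any observed set — no back-door set.
{K}: (i) intercepts every directed E→H path; (ii) no back-door E→{K}; (iii) {E} blocks every back-door {K}→H. Front-door holds.
P(H|do(E)) = Σ_{K} P(K|E) Σ_{E'} P(H|K,E')P(E').

P(H|do(E)): frontdoor, adjust for {K}.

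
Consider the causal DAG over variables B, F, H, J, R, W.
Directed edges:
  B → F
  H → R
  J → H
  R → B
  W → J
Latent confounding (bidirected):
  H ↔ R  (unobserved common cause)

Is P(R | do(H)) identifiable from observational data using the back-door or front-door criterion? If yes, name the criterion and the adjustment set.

desc(H)\{H}={B,F,R}; candidates ⊆ {J,W}.
H↔R: latent back-door arc(s) into H.
size 0: {}; under {} H still reaches {B,F,J,R,W} ∋ R.
size 1: {J}, {W}; under {J} H still reaches {B,F,R} ∋ R.
size 2: {J,W}; under {J,W} H still reaches {B,F,R} ∋ R.
H↔R cannot be blocked by any observed set — no back-door set.
No mediator lies on a directed H→…→R path.
Neither criterion identifies P(R|do(H)) in this graph.

P(R|do(H)): not identifiable (no BD/FD set).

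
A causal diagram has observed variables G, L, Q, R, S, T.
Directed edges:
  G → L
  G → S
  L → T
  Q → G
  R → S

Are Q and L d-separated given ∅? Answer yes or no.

No — Q and L are d-connected given ∅.

Bayes-Ball from Q | ∅ reaches {G,L,S,T}.
L ∈ reach(Q|∅) ⇒ Q ⊥̸ L | ∅.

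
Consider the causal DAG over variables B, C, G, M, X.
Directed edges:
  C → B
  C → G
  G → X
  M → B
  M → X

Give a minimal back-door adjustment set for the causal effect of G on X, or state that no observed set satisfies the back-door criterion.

desc(G)\{G}={X}; candidates ⊆ {B,C,M}.
∅: G⊥X given ∅ in G with G→· removed — back-door holds.

G→X: minimal back-door set ∅.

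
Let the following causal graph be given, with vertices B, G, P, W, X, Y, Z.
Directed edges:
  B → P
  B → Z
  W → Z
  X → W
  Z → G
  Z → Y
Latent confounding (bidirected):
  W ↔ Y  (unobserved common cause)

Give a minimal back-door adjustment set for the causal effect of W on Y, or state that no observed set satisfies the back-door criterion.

desc(W)\{W}={G,Y,Z}; candidates ⊆ {B,P,X}.
W↔Y: latent back-door arc(s) into W.
size 0: {}; under {} W still reaches {X,Y} ∋ Y.
size 1: {B}, {P}, {X}; under {B} W still reaches {X,Y} ∋ Y.
size 2: {B,P}, {B,X}, {P,X}; under {B,P} W still reaches {X,Y} ∋ Y.
W↔Y cannot be blocked by any observed set — no back-door set.

W→Y: no observed back-door set.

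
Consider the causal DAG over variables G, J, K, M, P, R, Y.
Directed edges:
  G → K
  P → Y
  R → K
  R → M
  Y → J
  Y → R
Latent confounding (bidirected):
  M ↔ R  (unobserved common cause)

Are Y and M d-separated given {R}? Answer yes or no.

Bayes-Ball from Y | {R} reaches {J,M,P}.
M ∈ reach(Y|{R}) ⇒ Y ⊥̸ M | {R}.

No — Y and M are d-connected given {R}.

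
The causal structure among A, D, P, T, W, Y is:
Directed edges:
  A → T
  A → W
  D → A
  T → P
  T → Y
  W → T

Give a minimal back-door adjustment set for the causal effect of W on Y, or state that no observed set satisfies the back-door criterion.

W→Y: minimal back-door set {A}.

desc(W)\{W}={P,T,Y}; candidates ⊆ {A,D}.
size 0: {}; under {} W still reaches {A,D,P,T,Y} ∋ Y.
{A}: W⊥Y given {A} in G with W→· removed — back-door holds.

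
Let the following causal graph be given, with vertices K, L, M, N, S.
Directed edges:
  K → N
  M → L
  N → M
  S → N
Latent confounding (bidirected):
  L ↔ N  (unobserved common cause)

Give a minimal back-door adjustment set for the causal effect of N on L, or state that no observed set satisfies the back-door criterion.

desc(N)\{N}={L,M}; candidates ⊆ {K,S}.
N↔L: latent back-door arc(s) into N.
size 0: {}; under {} N still reaches {K,L,S} ∋ L.
size 1: {K}, {S}; under {K} N still reaches {L,S} ∋ L.
size 2: {K,S}; under {K,S} N still reaches {L} ∋ L.
N↔L cannot be blocked by any observed set — no back-door set.

N→L: no observed back-door set.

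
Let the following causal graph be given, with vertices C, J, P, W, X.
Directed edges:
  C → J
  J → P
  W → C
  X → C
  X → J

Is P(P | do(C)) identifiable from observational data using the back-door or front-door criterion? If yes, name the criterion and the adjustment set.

P(P|do(C)): backdoor, adjust for {X}.

desc(C)\{C}={J,P}; candidates ⊆ {W,X}.
size 0: {}; under {} C still reaches {J,P,W,X} ∋ P.
{X}: C⊥P given {X} in G with C→· removed — back-door holds.
P(P|do(C)) = Σ_{X} P(P|C,X)·P(X).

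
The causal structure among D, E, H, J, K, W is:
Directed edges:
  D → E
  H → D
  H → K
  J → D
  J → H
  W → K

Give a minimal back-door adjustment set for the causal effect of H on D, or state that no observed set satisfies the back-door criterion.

H→D: minimal back-door set {J}.

desc(H)\{H}={D,E,K}; candidates ⊆ {J,W}.
size 0: {}; under {} H still reaches {D,E,J} ∋ D.
{J}: H⊥D given {J} in G with H→· removed — back-door holds.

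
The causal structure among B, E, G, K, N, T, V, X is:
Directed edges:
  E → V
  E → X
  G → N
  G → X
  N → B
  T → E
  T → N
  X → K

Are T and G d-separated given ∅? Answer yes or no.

Bayes-Ball from T | ∅ reaches {B,E,K,N,V,X}.
G ∉ reach(T|∅) ⇒ T ⊥ G | ∅.

Yes — T ⊥ G | ∅.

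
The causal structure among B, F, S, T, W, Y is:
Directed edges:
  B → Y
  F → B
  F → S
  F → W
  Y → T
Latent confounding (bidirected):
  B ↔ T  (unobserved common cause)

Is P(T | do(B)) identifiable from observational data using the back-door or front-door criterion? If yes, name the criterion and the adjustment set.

desc(B)\{B}={T,Y}; candidates ⊆ {F,S,W}.
B↔T: latent back-door arc(s) into B.
size 0: {}; under {} B still reaches {F,S,T,W} ∋ T.
size 1: {F}, {S}, {W}; under {F} B still reaches {T} ∋ T.
size 2: {F,S}, {F,W}, {S,W}; under {F,S} B still reaches {T} ∋ T.
B↔T cannot be blocked by any observed set — no back-door set.
{Y}: (i) intercepts every directed B→T path; (ii) no back-door B→{Y}; (iii) {B} blocks every back-door {Y}→T. Front-door holds.
P(T|do(B)) = Σ_{Y} P(Y|B) Σ_{B'} P(T|Y,B')P(B').

P(T|do(B)): frontdoor, adjust for {Y}.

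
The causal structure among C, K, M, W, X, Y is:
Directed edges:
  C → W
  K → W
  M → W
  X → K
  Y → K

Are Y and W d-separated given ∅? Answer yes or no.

No — Y and W are d-connected given ∅.

Bayes-Ball from Y | ∅ reaches {K,W}.
W ∈ reach(Y|∅) ⇒ Y ⊥̸ W | ∅.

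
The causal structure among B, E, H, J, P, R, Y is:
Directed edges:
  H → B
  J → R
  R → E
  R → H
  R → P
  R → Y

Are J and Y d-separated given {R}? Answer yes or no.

Yes — J ⊥ Y | {R}.

Bayes-Ball from J | {R} reaches ∅.
Y ∉ reach(J|{R}) ⇒ J ⊥ Y | {R}.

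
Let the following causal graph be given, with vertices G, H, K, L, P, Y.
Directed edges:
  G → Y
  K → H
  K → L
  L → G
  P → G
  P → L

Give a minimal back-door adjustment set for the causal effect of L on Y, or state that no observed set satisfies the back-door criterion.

L→Y: minimal back-door set {P}.

desc(L)\{L}={G,Y}; candidates ⊆ {H,K,P}.
size 0: {}; under {} L still reaches {G,H,K,P,Y} ∋ Y.
{P}: L⊥Y given {P} in G with L→· removed — back-door holds.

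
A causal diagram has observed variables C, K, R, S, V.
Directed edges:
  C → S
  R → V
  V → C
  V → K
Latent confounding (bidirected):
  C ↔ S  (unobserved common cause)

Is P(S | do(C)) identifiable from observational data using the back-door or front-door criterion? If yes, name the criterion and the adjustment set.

desc(C)\{C}={S}; candidates ⊆ {K,R,V}.
C↔S: latent back-door arc(s) into C.
size 0: {}; under {} C still reaches {K,R,S,V} ∋ S.
size 1: {K}, {R}, {V}; under {K} C still reaches {R,S,V} ∋ S.
size 2: {K,R}, {K,V}, {R,V}; under {K,R} C still reaches {S,V} ∋ S.
C↔S cannot be blocked by any observed set — no back-door set.
No mediator lies on a directed C→…→S path.
Neither criterion identifies P(S|do(C)) in this graph.

P(S|do(C)): not identifiable (no BD/FD set).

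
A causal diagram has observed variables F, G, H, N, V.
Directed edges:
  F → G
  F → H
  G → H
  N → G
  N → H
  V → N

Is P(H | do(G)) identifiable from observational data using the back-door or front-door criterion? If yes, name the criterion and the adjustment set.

desc(G)\{G}={H}; candidates ⊆ {F,N,V}.
size 0: {}; under {} G still reaches {F,H,N,V} ∋ H.
size 1: {F}, {N}, {V}; under {F} G still reaches {H,N,V} ∋ H.
{F,N}: G⊥H given {F,N} in G with G→· removed — back-door holds.
P(H|do(G)) = Σ_{F,N} P(H|G,F,N)·P(F,N).

P(H|do(G)): backdoor, adjust for {F, N}.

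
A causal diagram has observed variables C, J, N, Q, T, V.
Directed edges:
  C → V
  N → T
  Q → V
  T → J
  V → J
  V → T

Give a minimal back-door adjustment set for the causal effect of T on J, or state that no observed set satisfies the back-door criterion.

T→J: minimal back-door set {V}.

desc(T)\{T}={J}; candidates ⊆ {C,N,Q,V}.
size 0: {}; under {} T still reaches {C,J,N,Q,V} ∋ J.
{V}: T⊥J given {V} in G with T→· removed — back-door holds.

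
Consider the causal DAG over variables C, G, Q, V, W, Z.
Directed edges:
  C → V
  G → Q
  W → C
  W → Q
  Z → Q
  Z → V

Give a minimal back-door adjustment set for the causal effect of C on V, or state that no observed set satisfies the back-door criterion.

desc(C)\{C}={V}; candidates ⊆ {G,Q,W,Z}.
∅: C⊥V given ∅ in G with C→· removed — back-door holds.

C→V: minimal back-door set ∅.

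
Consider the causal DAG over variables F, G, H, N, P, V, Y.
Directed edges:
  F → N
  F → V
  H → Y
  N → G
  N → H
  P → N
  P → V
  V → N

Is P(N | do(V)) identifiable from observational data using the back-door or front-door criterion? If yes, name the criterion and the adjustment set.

desc(V)\{V}={G,H,N,Y}; candidates ⊆ {F,P}.
size 0: {}; under {} V still reaches {F,G,H,N,P,Y} ∋ N.
size 1: {F}, {P}; under {F} V still reaches {G,H,N,P,Y} ∋ N.
{F,P}: V⊥N given {F,P} in G with V→· removed — back-door holds.
P(N|do(V)) = Σ_{F,P} P(N|V,F,P)·P(F,P).

P(N|do(V)): backdoor, adjust for {F, P}.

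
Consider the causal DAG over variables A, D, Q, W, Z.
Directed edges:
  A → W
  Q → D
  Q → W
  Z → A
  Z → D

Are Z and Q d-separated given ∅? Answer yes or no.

Bayes-Ball from Z | ∅ reaches {A,D,W}.
Q ∉ reach(Z|∅) ⇒ Z ⊥ Q | ∅.

Yes — Z ⊥ Q | ∅.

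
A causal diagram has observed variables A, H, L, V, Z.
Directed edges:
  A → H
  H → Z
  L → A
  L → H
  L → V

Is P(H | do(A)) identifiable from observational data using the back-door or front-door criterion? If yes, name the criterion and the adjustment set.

desc(A)\{A}={H,Z}; candidates ⊆ {L,V}.
size 0: {}; under {} A still reaches {H,L,V,Z} ∋ H.
{L}: A⊥H given {L} in G with A→· removed — back-door holds.
P(H|do(A)) = Σ_{L} P(H|A,L)·P(L).

P(H|do(A)): backdoor, adjust for {L}.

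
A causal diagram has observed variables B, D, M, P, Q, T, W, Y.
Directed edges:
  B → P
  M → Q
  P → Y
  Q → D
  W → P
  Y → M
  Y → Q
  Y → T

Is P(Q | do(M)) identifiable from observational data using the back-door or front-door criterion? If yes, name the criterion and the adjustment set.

desc(M)\{M}={D,Q}; candidates ⊆ {B,P,T,W,Y}.
size 0: {}; under {} M still reaches {B,D,P,Q,T,W,Y} ∋ Q.
{Y}: M⊥Q given {Y} in G with M→· removed — back-door holds.
P(Q|do(M)) = Σ_{Y} P(Q|M,Y)·P(Y).

P(Q|do(M)): backdoor, adjust for {Y}.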